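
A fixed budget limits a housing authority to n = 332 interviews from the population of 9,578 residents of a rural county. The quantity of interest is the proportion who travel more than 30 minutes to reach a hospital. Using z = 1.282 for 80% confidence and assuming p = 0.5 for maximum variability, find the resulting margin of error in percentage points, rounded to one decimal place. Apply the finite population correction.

3.5

Finite-population factor: (N−n)/(N−1) = (9578−332)/(9578−1) = 0.9654.
SE(p̂) = √[p(1−p)/n · (N−n)/(N−1)] = √[0.2500/332 × 0.9654] = 0.02696.
E = z × SE = 1.282 × 0.02696 = 0.03457 ≈ 3.5 percentage points.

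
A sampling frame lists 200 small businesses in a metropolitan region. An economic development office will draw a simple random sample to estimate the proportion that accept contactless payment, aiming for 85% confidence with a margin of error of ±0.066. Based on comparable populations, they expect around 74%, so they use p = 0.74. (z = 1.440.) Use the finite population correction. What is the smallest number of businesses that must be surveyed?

Unadjusted: n₀ = 1.440² × 0.74 × 0.26 / 0.066² ≈ 91.59, so n₀ = 92.
Finite population correction with N = 200: n = n₀ / (1 + (n₀−1)/N) = 92 / (1 + 91/200) = 92 / 1.4550 ≈ 63.23.
Rounding up, n = 64.

64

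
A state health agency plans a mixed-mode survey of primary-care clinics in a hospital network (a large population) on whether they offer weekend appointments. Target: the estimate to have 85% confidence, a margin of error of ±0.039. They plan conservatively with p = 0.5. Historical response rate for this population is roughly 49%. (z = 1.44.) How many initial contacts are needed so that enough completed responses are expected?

Completed interviews needed: n₀ = 1.44² × 0.2500 / 0.039² ≈ 340.83 → 341.
At a 49% response rate, contacts needed = 341 / 0.49 ≈ 695.92 → 696.

696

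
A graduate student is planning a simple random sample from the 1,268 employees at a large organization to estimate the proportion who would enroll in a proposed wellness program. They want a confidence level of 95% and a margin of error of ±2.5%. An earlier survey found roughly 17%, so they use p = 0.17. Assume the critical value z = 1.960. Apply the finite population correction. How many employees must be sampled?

516

Unadjusted: n₀ = 1.960² × 0.17 × 0.83 / 0.025² ≈ 867.28, so n₀ = 868.
Finite population correction with N = 1,268: n = n₀ / (1 + (n₀−1)/N) = 868 / (1 + 867/1268) = 868 / 1.6838 ≈ 515.51.
Rounding up, n = 516.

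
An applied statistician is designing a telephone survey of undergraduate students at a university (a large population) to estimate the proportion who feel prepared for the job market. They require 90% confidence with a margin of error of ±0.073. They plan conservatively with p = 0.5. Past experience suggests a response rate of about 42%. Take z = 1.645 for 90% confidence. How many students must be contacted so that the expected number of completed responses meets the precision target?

Completed interviews needed: n₀ = 1.645² × 0.2500 / 0.073² ≈ 126.95 → 127.
At a 42% response rate, contacts needed = 127 / 0.42 ≈ 302.38 → 303.

303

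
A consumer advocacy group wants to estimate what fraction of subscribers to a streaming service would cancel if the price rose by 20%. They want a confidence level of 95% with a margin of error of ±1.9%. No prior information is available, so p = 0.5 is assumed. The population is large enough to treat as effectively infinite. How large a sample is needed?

2661

For 95% confidence, z = 1.96.
With p = 0.5, p(1−p) = 0.25.
n = z²·p(1−p)/E² = 1.96² × 0.2500 / 0.019² = 3.8416 × 0.2500 / 0.000361 ≈ 2660.39.
Rounding up gives n = 2661.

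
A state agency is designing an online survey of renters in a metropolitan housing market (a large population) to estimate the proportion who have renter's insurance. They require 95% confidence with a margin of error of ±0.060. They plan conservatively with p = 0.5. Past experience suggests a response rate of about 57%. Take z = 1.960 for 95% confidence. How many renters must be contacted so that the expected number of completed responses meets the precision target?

Completed interviews needed: n₀ = 1.960² × 0.2500 / 0.060² ≈ 266.78 → 267.
At a 57% response rate, contacts needed = 267 / 0.57 ≈ 468.42 → 469.

469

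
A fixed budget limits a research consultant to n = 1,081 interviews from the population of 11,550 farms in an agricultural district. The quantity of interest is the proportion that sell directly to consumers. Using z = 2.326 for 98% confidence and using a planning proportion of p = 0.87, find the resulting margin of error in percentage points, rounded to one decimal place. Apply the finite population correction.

Finite-population factor: (N−n)/(N−1) = (11550−1081)/(11550−1) = 0.9065.
SE(p̂) = √[p(1−p)/n · (N−n)/(N−1)] = √[0.1131/1081 × 0.9065] = 0.00974.
E = z × SE = 2.326 × 0.00974 = 0.02265 ≈ 2.3 percentage points.

2.3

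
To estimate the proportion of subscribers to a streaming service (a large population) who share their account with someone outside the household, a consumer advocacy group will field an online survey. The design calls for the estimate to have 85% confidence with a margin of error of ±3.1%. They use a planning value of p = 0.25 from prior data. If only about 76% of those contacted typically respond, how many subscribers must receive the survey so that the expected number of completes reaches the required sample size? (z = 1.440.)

533

Completed interviews needed: n₀ = 1.440² × 0.1875 / 0.031² ≈ 404.58 → 405.
At a 76% response rate, contacts needed = 405 / 0.76 ≈ 532.89 → 533.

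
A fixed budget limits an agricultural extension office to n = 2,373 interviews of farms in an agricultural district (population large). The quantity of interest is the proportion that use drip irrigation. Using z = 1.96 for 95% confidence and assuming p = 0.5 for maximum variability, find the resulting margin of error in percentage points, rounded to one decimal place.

2.0

SE(p̂) = √[p(1−p)/n] = √[0.2500/2373] = 0.01026.
E = z × SE = 1.96 × 0.01026 = 0.02012, or 2.0 percentage points.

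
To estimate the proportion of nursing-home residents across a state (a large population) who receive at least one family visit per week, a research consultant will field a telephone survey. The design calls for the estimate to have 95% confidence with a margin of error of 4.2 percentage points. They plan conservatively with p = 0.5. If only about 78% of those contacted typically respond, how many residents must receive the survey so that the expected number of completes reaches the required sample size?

For 95% confidence, z = 1.960.
Completed interviews needed: n₀ = 1.960² × 0.2500 / 0.042² ≈ 544.44 → 545.
At a 78% response rate, contacts needed = 545 / 0.78 ≈ 698.72 → 699.

699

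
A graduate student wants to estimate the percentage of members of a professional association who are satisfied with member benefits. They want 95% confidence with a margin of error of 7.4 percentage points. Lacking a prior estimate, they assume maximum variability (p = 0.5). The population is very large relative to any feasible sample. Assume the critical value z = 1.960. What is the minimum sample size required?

176

With p = 0.5, p(1−p) = 0.25.
n = z²·p(1−p)/E² = 1.960² × 0.2500 / 0.074² = 3.8416 × 0.2500 / 0.005476 ≈ 175.38.
Rounding up gives n = 176.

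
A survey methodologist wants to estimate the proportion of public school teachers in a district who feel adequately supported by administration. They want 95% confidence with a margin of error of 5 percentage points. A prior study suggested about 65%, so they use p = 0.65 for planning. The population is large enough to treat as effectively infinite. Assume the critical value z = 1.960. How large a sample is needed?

With p = 0.65, p(1−p) = 0.2275.
n = z²·p(1−p)/E² = 1.960² × 0.2275 / 0.050² = 3.8416 × 0.2275 / 0.002500 ≈ 349.59.
Rounding up gives n = 350.

350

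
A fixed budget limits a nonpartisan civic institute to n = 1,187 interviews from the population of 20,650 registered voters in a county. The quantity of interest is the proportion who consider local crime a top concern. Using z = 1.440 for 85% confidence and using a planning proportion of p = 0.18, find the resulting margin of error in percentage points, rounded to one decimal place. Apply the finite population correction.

Finite-population factor: (N−n)/(N−1) = (20650−1187)/(20650−1) = 0.9426.
SE(p̂) = √[p(1−p)/n · (N−n)/(N−1)] = √[0.1476/1187 × 0.9426] = 0.01083.
E = z × SE = 1.440 × 0.01083 = 0.01559 ≈ 1.6 percentage points.

1.6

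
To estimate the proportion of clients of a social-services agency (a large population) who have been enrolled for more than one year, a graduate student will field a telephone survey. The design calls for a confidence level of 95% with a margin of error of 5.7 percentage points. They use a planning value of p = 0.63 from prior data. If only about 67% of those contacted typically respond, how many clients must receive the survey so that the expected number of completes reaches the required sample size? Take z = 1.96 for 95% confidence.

Completed interviews needed: n₀ = 1.96² × 0.2331 / 0.057² ≈ 275.62 → 276.
At a 67% response rate, contacts needed = 276 / 0.67 ≈ 411.94 → 412.

412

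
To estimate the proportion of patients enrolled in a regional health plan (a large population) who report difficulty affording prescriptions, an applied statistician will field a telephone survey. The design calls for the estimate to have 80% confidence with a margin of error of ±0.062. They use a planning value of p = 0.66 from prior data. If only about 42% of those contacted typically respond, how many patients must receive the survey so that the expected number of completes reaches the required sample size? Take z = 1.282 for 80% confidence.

229

Completed interviews needed: n₀ = 1.282² × 0.2244 / 0.062² ≈ 95.94 → 96.
At a 42% response rate, contacts needed = 96 / 0.42 ≈ 228.57 → 229.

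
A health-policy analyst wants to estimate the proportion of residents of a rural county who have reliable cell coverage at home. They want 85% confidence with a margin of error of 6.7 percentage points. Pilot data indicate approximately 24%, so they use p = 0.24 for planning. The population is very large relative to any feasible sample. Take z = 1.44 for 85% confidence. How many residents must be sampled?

With p = 0.24, p(1−p) = 0.1824.
n = z²·p(1−p)/E² = 1.44² × 0.1824 / 0.067² = 2.0736 × 0.1824 / 0.004489 ≈ 84.26.
Rounding up gives n = 85.

85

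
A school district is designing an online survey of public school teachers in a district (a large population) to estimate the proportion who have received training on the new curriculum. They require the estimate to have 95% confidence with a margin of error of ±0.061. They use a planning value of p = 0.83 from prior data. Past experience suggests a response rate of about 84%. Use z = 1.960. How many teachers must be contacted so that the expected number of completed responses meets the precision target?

174

Completed interviews needed: n₀ = 1.960² × 0.1411 / 0.061² ≈ 145.67 → 146.
At an 84% response rate, contacts needed = 146 / 0.84 ≈ 173.81 → 174.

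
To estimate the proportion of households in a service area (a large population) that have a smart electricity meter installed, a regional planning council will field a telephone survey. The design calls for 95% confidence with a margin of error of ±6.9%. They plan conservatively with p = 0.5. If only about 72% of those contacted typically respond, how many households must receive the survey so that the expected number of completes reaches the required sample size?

For 95% confidence, z = 1.960.
Completed interviews needed: n₀ = 1.960² × 0.2500 / 0.069² ≈ 201.72 → 202.
At a 72% response rate, contacts needed = 202 / 0.72 ≈ 280.56 → 281.

281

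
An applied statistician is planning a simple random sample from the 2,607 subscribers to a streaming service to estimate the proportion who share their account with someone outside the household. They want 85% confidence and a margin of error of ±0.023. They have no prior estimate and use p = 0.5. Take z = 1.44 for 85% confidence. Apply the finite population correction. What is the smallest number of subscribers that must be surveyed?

Unadjusted: n₀ = 1.44² × 0.50 × 0.50 / 0.023² ≈ 979.96, so n₀ = 980.
Finite population correction with N = 2,607: n = n₀ / (1 + (n₀−1)/N) = 980 / (1 + 979/2607) = 980 / 1.3755 ≈ 712.45.
Rounding up, n = 713.

713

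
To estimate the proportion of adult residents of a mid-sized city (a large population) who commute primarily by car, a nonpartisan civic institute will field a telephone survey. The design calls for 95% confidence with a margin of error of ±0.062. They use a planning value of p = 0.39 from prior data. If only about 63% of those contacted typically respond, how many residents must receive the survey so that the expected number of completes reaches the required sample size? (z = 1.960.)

Completed interviews needed: n₀ = 1.960² × 0.2379 / 0.062² ≈ 237.75 → 238.
At a 63% response rate, contacts needed = 238 / 0.63 ≈ 377.78 → 378.

378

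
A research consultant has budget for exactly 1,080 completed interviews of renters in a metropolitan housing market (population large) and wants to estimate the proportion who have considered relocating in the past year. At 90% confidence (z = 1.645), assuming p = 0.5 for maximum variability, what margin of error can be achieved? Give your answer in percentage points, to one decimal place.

SE(p̂) = √[p(1−p)/n] = √[0.2500/1080] = 0.01521.
E = z × SE = 1.645 × 0.01521 = 0.02503, or 2.5 percentage points.

2.5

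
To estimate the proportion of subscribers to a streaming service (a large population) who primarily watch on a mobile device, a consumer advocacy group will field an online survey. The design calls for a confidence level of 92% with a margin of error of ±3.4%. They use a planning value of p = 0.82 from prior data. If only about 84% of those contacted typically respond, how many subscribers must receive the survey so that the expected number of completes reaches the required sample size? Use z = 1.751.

467

Completed interviews needed: n₀ = 1.751² × 0.1476 / 0.034² ≈ 391.47 → 392.
At an 84% response rate, contacts needed = 392 / 0.84 ≈ 466.67 → 467.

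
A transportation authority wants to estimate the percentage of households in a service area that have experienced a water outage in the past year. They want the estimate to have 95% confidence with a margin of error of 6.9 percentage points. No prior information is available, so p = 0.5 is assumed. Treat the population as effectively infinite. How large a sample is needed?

202

For 95% confidence, z = 1.96.
With p = 0.5, p(1−p) = 0.25.
n = z²·p(1−p)/E² = 1.96² × 0.2500 / 0.069² = 3.8416 × 0.2500 / 0.004761 ≈ 201.72.
Rounding up gives n = 202.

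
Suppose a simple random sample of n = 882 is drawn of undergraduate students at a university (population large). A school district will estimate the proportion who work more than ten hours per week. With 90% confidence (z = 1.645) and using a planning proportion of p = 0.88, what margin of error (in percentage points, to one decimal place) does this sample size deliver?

1.8

SE(p̂) = √[p(1−p)/n] = √[0.1056/882] = 0.01094.
E = z × SE = 1.645 × 0.01094 = 0.01800, or 1.8 percentage points.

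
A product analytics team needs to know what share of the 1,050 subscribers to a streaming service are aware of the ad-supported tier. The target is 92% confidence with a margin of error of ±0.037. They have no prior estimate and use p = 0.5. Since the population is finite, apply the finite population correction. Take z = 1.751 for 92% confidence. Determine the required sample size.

366

Unadjusted: n₀ = 1.751² × 0.50 × 0.50 / 0.037² ≈ 559.90, so n₀ = 560.
Finite population correction with N = 1,050: n = n₀ / (1 + (n₀−1)/N) = 560 / (1 + 559/1050) = 560 / 1.5324 ≈ 365.44.
Rounding up, n = 366.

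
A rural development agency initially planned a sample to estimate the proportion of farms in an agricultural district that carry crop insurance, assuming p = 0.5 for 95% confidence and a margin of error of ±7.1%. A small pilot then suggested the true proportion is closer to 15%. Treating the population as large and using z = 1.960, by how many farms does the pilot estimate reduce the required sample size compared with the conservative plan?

Conservative (p = 0.5): n = 1.960² × 0.25 / 0.071² ≈ 190.52 → 191.
Using p = 0.15: p(1−p) = 0.1275, so n = 1.960² × 0.1275 / 0.071² ≈ 97.16 → 98.
Reduction: 191 − 98 = 93.

93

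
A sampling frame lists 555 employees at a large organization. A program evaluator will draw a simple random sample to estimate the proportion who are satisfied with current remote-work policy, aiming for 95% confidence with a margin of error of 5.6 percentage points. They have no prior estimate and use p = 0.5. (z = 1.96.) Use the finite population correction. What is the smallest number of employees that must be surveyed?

Unadjusted: n₀ = 1.96² × 0.50 × 0.50 / 0.056² ≈ 306.25, so n₀ = 307.
Finite population correction with N = 555: n = n₀ / (1 + (n₀−1)/N) = 307 / (1 + 306/555) = 307 / 1.5514 ≈ 197.89.
Rounding up, n = 198.

198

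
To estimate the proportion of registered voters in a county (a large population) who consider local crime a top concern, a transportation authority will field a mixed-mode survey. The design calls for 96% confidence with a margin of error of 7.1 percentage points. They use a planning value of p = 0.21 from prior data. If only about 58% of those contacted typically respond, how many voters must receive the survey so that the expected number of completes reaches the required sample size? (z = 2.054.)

240

Completed interviews needed: n₀ = 2.054² × 0.1659 / 0.071² ≈ 138.85 → 139.
At a 58% response rate, contacts needed = 139 / 0.58 ≈ 239.66 → 240.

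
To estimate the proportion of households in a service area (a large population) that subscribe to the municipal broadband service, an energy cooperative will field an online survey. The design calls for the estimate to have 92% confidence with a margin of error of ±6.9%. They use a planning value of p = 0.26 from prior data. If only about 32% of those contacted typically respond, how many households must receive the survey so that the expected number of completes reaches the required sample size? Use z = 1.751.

Completed interviews needed: n₀ = 1.751² × 0.1924 / 0.069² ≈ 123.90 → 124.
At a 32% response rate, contacts needed = 124 / 0.32 ≈ 387.50 → 388.

388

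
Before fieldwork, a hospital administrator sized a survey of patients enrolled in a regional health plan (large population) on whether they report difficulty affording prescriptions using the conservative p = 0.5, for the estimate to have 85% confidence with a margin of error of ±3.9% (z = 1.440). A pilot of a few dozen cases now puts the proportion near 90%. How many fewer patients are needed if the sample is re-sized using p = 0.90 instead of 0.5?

218

Conservative (p = 0.5): n = 1.440² × 0.25 / 0.039² ≈ 340.83 → 341.
Using p = 0.90: p(1−p) = 0.0900, so n = 1.440² × 0.0900 / 0.039² ≈ 122.70 → 123.
Reduction: 341 − 123 = 218.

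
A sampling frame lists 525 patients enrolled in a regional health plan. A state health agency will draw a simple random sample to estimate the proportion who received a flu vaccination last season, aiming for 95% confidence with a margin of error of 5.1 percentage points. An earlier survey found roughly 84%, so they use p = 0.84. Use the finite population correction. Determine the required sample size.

For 95% confidence, z = 1.960.
Unadjusted: n₀ = 1.960² × 0.84 × 0.16 / 0.051² ≈ 198.50, so n₀ = 199.
Finite population correction with N = 525: n = n₀ / (1 + (n₀−1)/N) = 199 / (1 + 198/525) = 199 / 1.3771 ≈ 144.50.
Rounding up, n = 145.

145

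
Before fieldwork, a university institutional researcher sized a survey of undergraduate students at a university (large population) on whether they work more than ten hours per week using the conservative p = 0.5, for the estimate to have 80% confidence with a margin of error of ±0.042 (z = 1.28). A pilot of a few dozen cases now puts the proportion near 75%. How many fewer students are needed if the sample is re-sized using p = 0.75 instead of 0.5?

Conservative (p = 0.5): n = 1.28² × 0.25 / 0.042² ≈ 232.20 → 233.
Using p = 0.75: p(1−p) = 0.1875, so n = 1.28² × 0.1875 / 0.042² ≈ 174.15 → 175.
Reduction: 233 − 175 = 58.

58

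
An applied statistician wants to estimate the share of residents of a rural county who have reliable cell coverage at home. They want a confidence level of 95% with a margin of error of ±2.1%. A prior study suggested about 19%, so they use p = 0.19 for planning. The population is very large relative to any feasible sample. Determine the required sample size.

For 95% confidence, z = 1.960.
With p = 0.19, p(1−p) = 0.1539.
n = z²·p(1−p)/E² = 1.960² × 0.1539 / 0.021² = 3.8416 × 0.1539 / 0.000441 ≈ 1340.64.
Rounding up gives n = 1341.

1341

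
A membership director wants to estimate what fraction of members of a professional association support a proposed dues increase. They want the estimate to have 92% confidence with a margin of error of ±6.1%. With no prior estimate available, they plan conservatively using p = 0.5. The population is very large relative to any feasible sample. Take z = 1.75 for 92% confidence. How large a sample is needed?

With p = 0.5, p(1−p) = 0.25.
n = z²·p(1−p)/E² = 1.75² × 0.2500 / 0.061² = 3.0625 × 0.2500 / 0.003721 ≈ 205.76.
Rounding up gives n = 206.

206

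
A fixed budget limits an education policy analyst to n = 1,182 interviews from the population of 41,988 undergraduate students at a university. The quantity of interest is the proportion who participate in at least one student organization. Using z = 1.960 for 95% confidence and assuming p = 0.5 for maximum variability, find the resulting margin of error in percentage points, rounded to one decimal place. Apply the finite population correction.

2.8

Finite-population factor: (N−n)/(N−1) = (41988−1182)/(41988−1) = 0.9719.
SE(p̂) = √[p(1−p)/n · (N−n)/(N−1)] = √[0.2500/1182 × 0.9719] = 0.01434.
E = z × SE = 1.960 × 0.01434 = 0.02810 ≈ 2.8 percentage points.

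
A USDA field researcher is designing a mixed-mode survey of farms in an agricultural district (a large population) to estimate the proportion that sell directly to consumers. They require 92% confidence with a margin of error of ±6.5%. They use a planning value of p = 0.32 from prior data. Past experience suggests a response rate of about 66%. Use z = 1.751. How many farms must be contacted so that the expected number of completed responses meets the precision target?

Completed interviews needed: n₀ = 1.751² × 0.2176 / 0.065² ≈ 157.91 → 158.
At a 66% response rate, contacts needed = 158 / 0.66 ≈ 239.39 → 240.

240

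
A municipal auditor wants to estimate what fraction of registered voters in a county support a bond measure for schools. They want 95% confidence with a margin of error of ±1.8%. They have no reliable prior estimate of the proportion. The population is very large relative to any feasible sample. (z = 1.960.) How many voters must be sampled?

With no prior estimate, use p = 0.5, giving p(1−p) = 0.25.
n = z²·p(1−p)/E² = 1.960² × 0.2500 / 0.018² = 3.8416 × 0.2500 / 0.000324 ≈ 2964.20.
Rounding up gives n = 2965.

2965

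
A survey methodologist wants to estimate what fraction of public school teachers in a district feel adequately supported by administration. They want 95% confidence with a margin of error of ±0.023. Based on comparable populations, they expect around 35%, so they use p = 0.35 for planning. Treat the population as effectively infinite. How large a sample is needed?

1653

For 95% confidence, z = 1.96.
With p = 0.35, p(1−p) = 0.2275.
n = z²·p(1−p)/E² = 1.96² × 0.2275 / 0.023² = 3.8416 × 0.2275 / 0.000529 ≈ 1652.11.
Rounding up gives n = 1653.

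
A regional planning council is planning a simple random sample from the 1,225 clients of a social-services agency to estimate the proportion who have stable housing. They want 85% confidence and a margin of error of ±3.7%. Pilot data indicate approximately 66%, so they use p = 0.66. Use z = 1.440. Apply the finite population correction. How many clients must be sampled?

267

Unadjusted: n₀ = 1.440² × 0.66 × 0.34 / 0.037² ≈ 339.89, so n₀ = 340.
Finite population correction with N = 1,225: n = n₀ / (1 + (n₀−1)/N) = 340 / (1 + 339/1225) = 340 / 1.2767 ≈ 266.30.
Rounding up, n = 267.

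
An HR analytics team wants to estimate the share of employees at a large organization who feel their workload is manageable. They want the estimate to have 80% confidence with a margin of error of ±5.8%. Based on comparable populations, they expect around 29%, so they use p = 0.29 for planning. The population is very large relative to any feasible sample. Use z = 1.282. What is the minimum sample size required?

With p = 0.29, p(1−p) = 0.2059.
n = z²·p(1−p)/E² = 1.282² × 0.2059 / 0.058² = 1.6435 × 0.2059 / 0.003364 ≈ 100.60.
Rounding up gives n = 101.

101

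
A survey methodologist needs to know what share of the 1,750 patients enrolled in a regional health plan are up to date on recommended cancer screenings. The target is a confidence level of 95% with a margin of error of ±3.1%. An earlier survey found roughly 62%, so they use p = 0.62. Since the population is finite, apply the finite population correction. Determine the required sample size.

613

For 95% confidence, z = 1.960.
Unadjusted: n₀ = 1.960² × 0.62 × 0.38 / 0.031² ≈ 941.81, so n₀ = 942.
Finite population correction with N = 1,750: n = n₀ / (1 + (n₀−1)/N) = 942 / (1 + 941/1750) = 942 / 1.5377 ≈ 612.60.
Rounding up, n = 613.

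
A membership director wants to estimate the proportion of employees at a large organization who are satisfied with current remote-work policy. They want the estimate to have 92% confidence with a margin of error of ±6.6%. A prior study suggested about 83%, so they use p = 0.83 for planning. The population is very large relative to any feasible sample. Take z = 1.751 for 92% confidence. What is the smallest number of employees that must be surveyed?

100

With p = 0.83, p(1−p) = 0.1411.
n = z²·p(1−p)/E² = 1.751² × 0.1411 / 0.066² = 3.0660 × 0.1411 / 0.004356 ≈ 99.31.
Rounding up gives n = 100.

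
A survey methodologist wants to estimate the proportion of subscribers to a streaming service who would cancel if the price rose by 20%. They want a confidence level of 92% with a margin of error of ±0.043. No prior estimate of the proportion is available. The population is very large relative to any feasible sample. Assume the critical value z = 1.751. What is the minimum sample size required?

With no prior estimate, use p = 0.5, giving p(1−p) = 0.25.
n = z²·p(1−p)/E² = 1.751² × 0.2500 / 0.043² = 3.0660 × 0.2500 / 0.001849 ≈ 414.55.
Rounding up gives n = 415.

415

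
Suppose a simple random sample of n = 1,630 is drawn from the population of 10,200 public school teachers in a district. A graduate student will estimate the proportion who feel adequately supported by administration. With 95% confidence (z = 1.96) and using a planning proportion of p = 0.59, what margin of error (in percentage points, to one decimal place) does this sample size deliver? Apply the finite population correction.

Finite-population factor: (N−n)/(N−1) = (10200−1630)/(10200−1) = 0.8403.
SE(p̂) = √[p(1−p)/n · (N−n)/(N−1)] = √[0.2419/1630 × 0.8403] = 0.01117.
E = z × SE = 1.96 × 0.01117 = 0.02189 ≈ 2.2 percentage points.

2.2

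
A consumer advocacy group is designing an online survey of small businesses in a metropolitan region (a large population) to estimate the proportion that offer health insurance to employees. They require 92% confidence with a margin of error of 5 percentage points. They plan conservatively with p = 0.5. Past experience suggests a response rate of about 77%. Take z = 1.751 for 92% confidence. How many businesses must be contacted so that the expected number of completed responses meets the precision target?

Completed interviews needed: n₀ = 1.751² × 0.2500 / 0.050² ≈ 306.60 → 307.
At a 77% response rate, contacts needed = 307 / 0.77 ≈ 398.70 → 399.

399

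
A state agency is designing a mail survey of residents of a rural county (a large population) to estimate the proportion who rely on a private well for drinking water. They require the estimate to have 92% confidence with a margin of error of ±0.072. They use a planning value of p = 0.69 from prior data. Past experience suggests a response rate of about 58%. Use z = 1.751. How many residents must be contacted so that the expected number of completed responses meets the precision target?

Completed interviews needed: n₀ = 1.751² × 0.2139 / 0.072² ≈ 126.51 → 127.
At a 58% response rate, contacts needed = 127 / 0.58 ≈ 218.97 → 219.

219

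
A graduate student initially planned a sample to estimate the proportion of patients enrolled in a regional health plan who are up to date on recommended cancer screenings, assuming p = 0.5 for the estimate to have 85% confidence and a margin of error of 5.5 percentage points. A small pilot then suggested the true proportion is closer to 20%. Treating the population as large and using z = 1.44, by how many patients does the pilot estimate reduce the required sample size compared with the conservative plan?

Conservative (p = 0.5): n = 1.44² × 0.25 / 0.055² ≈ 171.37 → 172.
Using p = 0.20: p(1−p) = 0.1600, so n = 1.44² × 0.1600 / 0.055² ≈ 109.68 → 110.
Reduction: 172 − 110 = 62.

62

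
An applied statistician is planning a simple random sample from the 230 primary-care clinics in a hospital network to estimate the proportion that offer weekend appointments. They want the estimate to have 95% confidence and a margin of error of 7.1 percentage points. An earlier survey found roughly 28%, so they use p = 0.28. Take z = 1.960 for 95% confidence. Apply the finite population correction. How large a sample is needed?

Unadjusted: n₀ = 1.960² × 0.28 × 0.72 / 0.071² ≈ 153.63, so n₀ = 154.
Finite population correction with N = 230: n = n₀ / (1 + (n₀−1)/N) = 154 / (1 + 153/230) = 154 / 1.6652 ≈ 92.48.
Rounding up, n = 93.

93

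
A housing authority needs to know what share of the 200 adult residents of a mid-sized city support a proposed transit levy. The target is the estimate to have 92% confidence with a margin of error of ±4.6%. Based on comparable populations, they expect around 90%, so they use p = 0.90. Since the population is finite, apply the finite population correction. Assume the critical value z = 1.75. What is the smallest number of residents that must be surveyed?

Unadjusted: n₀ = 1.75² × 0.90 × 0.10 / 0.046² ≈ 130.26, so n₀ = 131.
Finite population correction with N = 200: n = n₀ / (1 + (n₀−1)/N) = 131 / (1 + 130/200) = 131 / 1.6500 ≈ 79.39.
Rounding up, n = 80.

80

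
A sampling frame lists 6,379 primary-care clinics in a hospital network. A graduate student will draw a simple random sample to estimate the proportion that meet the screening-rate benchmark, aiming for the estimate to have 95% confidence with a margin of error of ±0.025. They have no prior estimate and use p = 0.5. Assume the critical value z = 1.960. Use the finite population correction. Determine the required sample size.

1239

Unadjusted: n₀ = 1.960² × 0.50 × 0.50 / 0.025² ≈ 1536.64, so n₀ = 1537.
Finite population correction with N = 6,379: n = n₀ / (1 + (n₀−1)/N) = 1537 / (1 + 1536/6379) = 1537 / 1.2408 ≈ 1238.73.
Rounding up, n = 1239.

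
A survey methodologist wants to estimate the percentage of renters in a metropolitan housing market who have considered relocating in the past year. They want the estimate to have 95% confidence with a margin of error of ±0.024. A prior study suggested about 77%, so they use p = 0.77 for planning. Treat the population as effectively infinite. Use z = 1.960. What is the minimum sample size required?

1182

With p = 0.77, p(1−p) = 0.1771.
n = z²·p(1−p)/E² = 1.960² × 0.1771 / 0.024² = 3.8416 × 0.1771 / 0.000576 ≈ 1181.16.
Rounding up gives n = 1182.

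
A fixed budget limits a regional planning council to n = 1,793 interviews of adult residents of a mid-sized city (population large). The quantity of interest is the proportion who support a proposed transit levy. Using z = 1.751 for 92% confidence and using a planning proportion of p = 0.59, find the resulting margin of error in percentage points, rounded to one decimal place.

SE(p̂) = √[p(1−p)/n] = √[0.2419/1793] = 0.01162.
E = z × SE = 1.751 × 0.01162 = 0.02034, or 2.0 percentage points.

2.0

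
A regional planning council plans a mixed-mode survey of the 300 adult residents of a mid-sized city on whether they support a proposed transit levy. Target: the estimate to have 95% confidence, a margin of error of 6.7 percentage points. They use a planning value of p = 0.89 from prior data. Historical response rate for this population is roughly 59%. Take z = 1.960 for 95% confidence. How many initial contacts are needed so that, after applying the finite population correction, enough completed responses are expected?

Completed interviews needed (unadjusted): n₀ = 1.960² × 0.0979 / 0.067² ≈ 83.78 → 84.
FPC for N = 300: n = 84 / (1 + 83/300) = 84 / 1.2767 ≈ 65.80 → 66.
At a 59% response rate, contacts needed = 66 / 0.59 ≈ 111.86 → 112.

112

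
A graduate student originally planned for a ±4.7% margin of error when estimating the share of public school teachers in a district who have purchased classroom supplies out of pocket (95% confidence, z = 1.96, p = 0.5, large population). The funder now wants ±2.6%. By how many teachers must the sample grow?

986

At ±4.7%: n = 1.96² × 0.2500 / 0.047² ≈ 434.77 → 435.
At ±2.6%: n = 1.96² × 0.2500 / 0.026² ≈ 1420.71 → 1421.
Additional respondents: 1421 − 435 = 986.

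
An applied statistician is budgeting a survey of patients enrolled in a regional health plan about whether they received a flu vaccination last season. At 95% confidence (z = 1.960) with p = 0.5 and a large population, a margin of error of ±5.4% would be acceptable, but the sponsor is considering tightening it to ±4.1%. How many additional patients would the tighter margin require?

At ±5.4%: n = 1.960² × 0.2500 / 0.054² ≈ 329.36 → 330.
At ±4.1%: n = 1.960² × 0.2500 / 0.041² ≈ 571.33 → 572.
Additional respondents: 572 − 330 = 242.

242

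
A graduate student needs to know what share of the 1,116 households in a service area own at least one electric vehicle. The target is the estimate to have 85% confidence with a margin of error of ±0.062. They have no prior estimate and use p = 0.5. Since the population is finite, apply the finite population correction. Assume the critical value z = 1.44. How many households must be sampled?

Unadjusted: n₀ = 1.44² × 0.50 × 0.50 / 0.062² ≈ 134.86, so n₀ = 135.
Finite population correction with N = 1,116: n = n₀ / (1 + (n₀−1)/N) = 135 / (1 + 134/1116) = 135 / 1.1201 ≈ 120.53.
Rounding up, n = 121.

121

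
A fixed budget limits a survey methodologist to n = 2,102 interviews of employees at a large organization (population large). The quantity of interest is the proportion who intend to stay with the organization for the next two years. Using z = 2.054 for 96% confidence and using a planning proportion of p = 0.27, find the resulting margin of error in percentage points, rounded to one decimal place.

2.0

SE(p̂) = √[p(1−p)/n] = √[0.1971/2102] = 0.00968.
E = z × SE = 2.054 × 0.00968 = 0.01989, or 2.0 percentage points.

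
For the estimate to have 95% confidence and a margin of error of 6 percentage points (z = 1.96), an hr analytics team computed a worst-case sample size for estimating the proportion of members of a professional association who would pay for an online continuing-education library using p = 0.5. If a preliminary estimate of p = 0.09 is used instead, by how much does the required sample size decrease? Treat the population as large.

179

Conservative (p = 0.5): n = 1.96² × 0.25 / 0.060² ≈ 266.78 → 267.
Using p = 0.09: p(1−p) = 0.0819, so n = 1.96² × 0.0819 / 0.060² ≈ 87.40 → 88.
Reduction: 267 − 88 = 179.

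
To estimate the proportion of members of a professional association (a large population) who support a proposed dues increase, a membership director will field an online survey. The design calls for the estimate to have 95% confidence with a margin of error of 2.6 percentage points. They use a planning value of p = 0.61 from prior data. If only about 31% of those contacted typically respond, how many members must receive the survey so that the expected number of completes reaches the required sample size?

4362

For 95% confidence, z = 1.960.
Completed interviews needed: n₀ = 1.960² × 0.2379 / 0.026² ≈ 1351.95 → 1352.
At a 31% response rate, contacts needed = 1352 / 0.31 ≈ 4361.29 → 4362.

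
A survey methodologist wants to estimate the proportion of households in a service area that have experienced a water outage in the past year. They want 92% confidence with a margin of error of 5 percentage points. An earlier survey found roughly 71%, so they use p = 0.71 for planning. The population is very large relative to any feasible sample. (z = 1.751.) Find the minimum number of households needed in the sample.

With p = 0.71, p(1−p) = 0.2059.
n = z²·p(1−p)/E² = 1.751² × 0.2059 / 0.050² = 3.0660 × 0.2059 / 0.002500 ≈ 252.52.
Rounding up gives n = 253.

253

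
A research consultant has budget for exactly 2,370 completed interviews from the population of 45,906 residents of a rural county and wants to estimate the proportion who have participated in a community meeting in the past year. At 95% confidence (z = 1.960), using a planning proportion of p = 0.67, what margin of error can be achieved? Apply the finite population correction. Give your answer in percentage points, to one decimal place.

1.8

Finite-population factor: (N−n)/(N−1) = (45906−2370)/(45906−1) = 0.9484.
SE(p̂) = √[p(1−p)/n · (N−n)/(N−1)] = √[0.2211/2370 × 0.9484] = 0.00941.
E = z × SE = 1.960 × 0.00941 = 0.01844 ≈ 1.8 percentage points.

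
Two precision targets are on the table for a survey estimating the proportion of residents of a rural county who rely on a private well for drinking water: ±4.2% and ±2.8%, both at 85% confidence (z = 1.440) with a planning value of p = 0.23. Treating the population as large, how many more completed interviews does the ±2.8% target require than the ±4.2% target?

At ±4.2%: n = 1.440² × 0.1771 / 0.042² ≈ 208.18 → 209.
At ±2.8%: n = 1.440² × 0.1771 / 0.028² ≈ 468.41 → 469.
Additional respondents: 469 − 209 = 260.

260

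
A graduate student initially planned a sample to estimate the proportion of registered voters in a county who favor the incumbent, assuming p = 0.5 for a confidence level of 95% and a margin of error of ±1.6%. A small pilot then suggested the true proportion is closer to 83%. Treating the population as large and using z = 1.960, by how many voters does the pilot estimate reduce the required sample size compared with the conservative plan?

Conservative (p = 0.5): n = 1.960² × 0.25 / 0.016² ≈ 3751.56 → 3752.
Using p = 0.83: p(1−p) = 0.1411, so n = 1.960² × 0.1411 / 0.016² ≈ 2117.38 → 2118.
Reduction: 3752 − 2118 = 1634.

1634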